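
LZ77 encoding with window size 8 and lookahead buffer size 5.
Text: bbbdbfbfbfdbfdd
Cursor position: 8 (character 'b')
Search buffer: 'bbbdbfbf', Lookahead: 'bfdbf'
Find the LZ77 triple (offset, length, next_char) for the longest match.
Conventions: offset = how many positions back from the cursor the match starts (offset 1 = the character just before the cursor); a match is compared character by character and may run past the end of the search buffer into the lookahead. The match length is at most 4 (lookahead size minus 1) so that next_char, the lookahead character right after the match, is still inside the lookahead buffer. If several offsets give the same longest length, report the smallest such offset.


Try each offset into the search buffer:
  offset=1 (pos 7, char 'f'): match length 0
  offset=2 (pos 6, char 'b'): match length 2
  offset=3 (pos 5, char 'f'): match length 0
  offset=4 (pos 4, char 'b'): match length 2
  offset=5 (pos 3, char 'd'): match length 0
  offset=6 (pos 2, char 'b'): match length 1
  offset=7 (pos 1, char 'b'): match length 1
  offset=8 (pos 0, char 'b'): match length 1
Longest match has length 2, found at offsets 2, 4; take the smallest, offset 2.
next_char = character at position 8 + 2 = 10 -> 'd'

Best match: offset=2, length=2 (matching 'bf' starting at position 6)
LZ77 triple: (2, 2, 'd')


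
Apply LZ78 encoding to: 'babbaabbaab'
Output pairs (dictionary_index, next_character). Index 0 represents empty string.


LZ78 encoding steps:
Dictionary: {0: ''}
Step 1: w='' (idx 0), next='b' -> output (0, 'b'), add 'b' as idx 1
Step 2: w='' (idx 0), next='a' -> output (0, 'a'), add 'a' as idx 2
Step 3: w='b' (idx 1), next='b' -> output (1, 'b'), add 'bb' as idx 3
Step 4: w='a' (idx 2), next='a' -> output (2, 'a'), add 'aa' as idx 4
Step 5: w='bb' (idx 3), next='a' -> output (3, 'a'), add 'bba' as idx 5
Step 6: w='a' (idx 2), next='b' -> output (2, 'b'), add 'ab' as idx 6


Encoded: [(0, 'b'), (0, 'a'), (1, 'b'), (2, 'a'), (3, 'a'), (2, 'b')]


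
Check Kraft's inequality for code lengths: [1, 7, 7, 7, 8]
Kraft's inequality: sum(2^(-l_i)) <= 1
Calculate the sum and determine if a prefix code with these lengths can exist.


Sum = 2^(-1) + 2^(-7) + 2^(-7) + 2^(-7) + 2^(-8)
    = 0.5 + 0.0078125 + 0.0078125 + 0.0078125 + 0.00390625
    = 135/256 = 0.52734375
Since 0.52734375 <= 1, Kraft's inequality IS satisfied.
A prefix code with these lengths CAN exist.

Kraft sum = 0.52734375. Satisfied.


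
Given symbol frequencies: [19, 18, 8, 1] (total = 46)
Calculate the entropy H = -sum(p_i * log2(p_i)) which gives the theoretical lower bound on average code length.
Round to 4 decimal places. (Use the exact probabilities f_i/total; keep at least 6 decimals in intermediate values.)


Per-symbol terms -p_i * log2(p_i) with p_i = f_i/46:
  p = 19/46 = 0.413043: log2(p) = -1.275634, -p*log2(p) = 0.526892
  p = 18/46 = 0.391304: log2(p) = -1.353637, -p*log2(p) = 0.529684
  p = 8/46 = 0.173913: log2(p) = -2.523562, -p*log2(p) = 0.438880
  p = 1/46 = 0.021739: log2(p) = -5.523562, -p*log2(p) = 0.120077
H = 0.526892 + 0.529684 + 0.438880 + 0.120077 = 1.615533

H = 1.6155 bits/symbol


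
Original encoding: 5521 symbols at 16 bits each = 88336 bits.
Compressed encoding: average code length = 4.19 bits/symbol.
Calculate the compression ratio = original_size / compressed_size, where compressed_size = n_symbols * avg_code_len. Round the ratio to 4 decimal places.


original_size = n_symbols * orig_bits = 5521 * 16 = 88336 bits
compressed_size = n_symbols * avg_code_len = 5521 * 4.19 = 23132.99 bits
ratio = original_size / compressed_size = 88336 / 23132.99 = 3.8186

Compression ratio = 3.8186


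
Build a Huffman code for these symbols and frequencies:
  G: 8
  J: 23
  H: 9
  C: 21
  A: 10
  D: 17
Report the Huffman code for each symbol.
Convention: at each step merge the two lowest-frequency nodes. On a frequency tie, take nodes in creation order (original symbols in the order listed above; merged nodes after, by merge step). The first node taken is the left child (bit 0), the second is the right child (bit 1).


Huffman tree construction:
Step 1: Merge G(8) + H(9) = 17
Step 2: Merge A(10) + D(17) = 27
Step 3: Merge (G+H)(17) + C(21) = 38
Step 4: Merge J(23) + (A+D)(27) = 50
Step 5: Merge ((G+H)+C)(38) + (J+(A+D))(50) = 88
Read each symbol's code off the tree from the root (left child = 0, right child = 1).

Codes:
  G: 000 (length 3)
  J: 10 (length 2)
  H: 001 (length 3)
  C: 01 (length 2)
  A: 110 (length 3)
  D: 111 (length 3)
Average code length: 220/88 = 2.5000 bits/symbol


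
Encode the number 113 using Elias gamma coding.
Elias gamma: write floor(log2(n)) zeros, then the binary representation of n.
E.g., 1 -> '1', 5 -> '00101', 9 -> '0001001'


num_bits = floor(log2(113)) + 1 = 7
leading_zeros = num_bits - 1 = 6
binary(113) = 1110001

Elias gamma(113) = '000000' + '1110001' = 0000001110001 (13 bits)


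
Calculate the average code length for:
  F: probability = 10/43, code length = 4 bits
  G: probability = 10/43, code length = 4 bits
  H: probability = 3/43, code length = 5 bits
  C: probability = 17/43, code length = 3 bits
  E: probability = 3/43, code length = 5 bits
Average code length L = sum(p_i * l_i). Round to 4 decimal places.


Weighted contributions p_i * l_i:
  F: (10/43) * 4 = 40/43
  G: (10/43) * 4 = 40/43
  H: (3/43) * 5 = 15/43
  C: (17/43) * 3 = 51/43
  E: (3/43) * 5 = 15/43
Sum = (40 + 40 + 15 + 51 + 15)/43 = 161/43

L = 161/43 = 3.7442 bits/symbol


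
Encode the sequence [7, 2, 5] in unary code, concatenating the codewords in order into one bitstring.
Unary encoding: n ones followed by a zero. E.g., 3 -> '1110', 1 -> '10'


Encode each number as n ones followed by a terminating 0:
  7 -> 11111110 (8 bits)
  2 -> 110 (3 bits)
  5 -> 111110 (6 bits)
Total length = 8 + 3 + 6 = 17 bits.

Unary([7, 2, 5]) = 11111110110111110 (17 bits)


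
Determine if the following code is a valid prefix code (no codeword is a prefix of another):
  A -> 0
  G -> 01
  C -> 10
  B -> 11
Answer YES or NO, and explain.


Checking each pair (does one codeword prefix another?):
  A='0' vs G='01': prefix -- VIOLATION

NO -- this is NOT a valid prefix code. A (0) is a prefix of G (01).


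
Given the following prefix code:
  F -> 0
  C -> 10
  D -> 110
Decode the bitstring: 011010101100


Decoding step by step:
Bits 0 -> F
Bits 110 -> D
Bits 10 -> C
Bits 10 -> C
Bits 110 -> D
Bits 0 -> F


Decoded message: FDCCDF


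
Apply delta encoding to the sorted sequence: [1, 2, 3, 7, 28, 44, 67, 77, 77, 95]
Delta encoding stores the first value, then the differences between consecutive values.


First value: 1
Deltas:
  2 - 1 = 1
  3 - 2 = 1
  7 - 3 = 4
  28 - 7 = 21
  44 - 28 = 16
  67 - 44 = 23
  77 - 67 = 10
  77 - 77 = 0
  95 - 77 = 18


Delta encoded: [1, 1, 1, 4, 21, 16, 23, 10, 0, 18]


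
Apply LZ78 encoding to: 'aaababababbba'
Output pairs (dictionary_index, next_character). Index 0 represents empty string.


LZ78 encoding steps:
Dictionary: {0: ''}
Step 1: w='' (idx 0), next='a' -> output (0, 'a'), add 'a' as idx 1
Step 2: w='a' (idx 1), next='a' -> output (1, 'a'), add 'aa' as idx 2
Step 3: w='' (idx 0), next='b' -> output (0, 'b'), add 'b' as idx 3
Step 4: w='a' (idx 1), next='b' -> output (1, 'b'), add 'ab' as idx 4
Step 5: w='ab' (idx 4), next='a' -> output (4, 'a'), add 'aba' as idx 5
Step 6: w='b' (idx 3), next='b' -> output (3, 'b'), add 'bb' as idx 6
Step 7: w='b' (idx 3), next='a' -> output (3, 'a'), add 'ba' as idx 7


Encoded: [(0, 'a'), (1, 'a'), (0, 'b'), (1, 'b'), (4, 'a'), (3, 'b'), (3, 'a')]


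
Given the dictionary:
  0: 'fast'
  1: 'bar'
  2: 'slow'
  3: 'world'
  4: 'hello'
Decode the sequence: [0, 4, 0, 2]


Look up each index in the dictionary:
  0 -> 'fast'
  4 -> 'hello'
  0 -> 'fast'
  2 -> 'slow'

Decoded: "fast hello fast slow"


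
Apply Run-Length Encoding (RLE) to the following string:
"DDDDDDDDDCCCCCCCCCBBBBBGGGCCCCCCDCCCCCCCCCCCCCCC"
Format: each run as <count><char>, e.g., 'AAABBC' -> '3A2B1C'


Scanning runs left to right:
  i=0: run of 'D' x 9 -> '9D'
  i=9: run of 'C' x 9 -> '9C'
  i=18: run of 'B' x 5 -> '5B'
  i=23: run of 'G' x 3 -> '3G'
  i=26: run of 'C' x 6 -> '6C'
  i=32: run of 'D' x 1 -> '1D'
  i=33: run of 'C' x 15 -> '15C'

RLE = 9D9C5B3G6C1D15C


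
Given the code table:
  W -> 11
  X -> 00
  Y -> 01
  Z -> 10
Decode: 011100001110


Decoding:
01 -> Y
11 -> W
00 -> X
00 -> X
11 -> W
10 -> Z


Result: YWXXWZ


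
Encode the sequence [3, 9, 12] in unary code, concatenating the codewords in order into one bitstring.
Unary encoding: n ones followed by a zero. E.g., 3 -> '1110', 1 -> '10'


Encode each number as n ones followed by a terminating 0:
  3 -> 1110 (4 bits)
  9 -> 1111111110 (10 bits)
  12 -> 1111111111110 (13 bits)
Total length = 4 + 10 + 13 = 27 bits.

Unary([3, 9, 12]) = 111011111111101111111111110 (27 bits)


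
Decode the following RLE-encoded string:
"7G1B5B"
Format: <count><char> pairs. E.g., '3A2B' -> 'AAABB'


Expanding each <count><char> pair:
  7G -> 'GGGGGGG'
  1B -> 'B'
  5B -> 'BBBBB'

Decoded = GGGGGGGBBBBBB


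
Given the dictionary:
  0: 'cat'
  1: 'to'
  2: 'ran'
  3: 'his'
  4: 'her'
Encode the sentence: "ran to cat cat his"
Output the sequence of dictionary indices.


Look up each word in the dictionary:
  'ran' -> 2
  'to' -> 1
  'cat' -> 0
  'cat' -> 0
  'his' -> 3

Encoded: [2, 1, 0, 0, 3]


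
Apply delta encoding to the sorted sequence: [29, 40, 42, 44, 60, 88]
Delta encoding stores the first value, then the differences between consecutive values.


First value: 29
Deltas:
  40 - 29 = 11
  42 - 40 = 2
  44 - 42 = 2
  60 - 44 = 16
  88 - 60 = 28


Delta encoded: [29, 11, 2, 2, 16, 28]


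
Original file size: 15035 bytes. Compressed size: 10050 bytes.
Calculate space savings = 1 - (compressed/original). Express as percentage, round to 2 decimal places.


ratio = compressed/original = 10050/15035 = 0.66844
savings = 1 - ratio = 1 - 0.66844 = 0.33156
as a percentage: 0.33156 * 100 = 33.16%

Space savings = 1 - 10050/15035 = 33.16%


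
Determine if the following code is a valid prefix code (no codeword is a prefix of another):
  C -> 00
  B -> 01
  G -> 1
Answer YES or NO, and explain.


Checking each pair (does one codeword prefix another?):
  C='00' vs B='01': no prefix
  C='00' vs G='1': no prefix
  B='01' vs C='00': no prefix
  B='01' vs G='1': no prefix
  G='1' vs C='00': no prefix
  G='1' vs B='01': no prefix
No violation found over all pairs.

YES -- this is a valid prefix code. No codeword is a prefix of any other codeword.


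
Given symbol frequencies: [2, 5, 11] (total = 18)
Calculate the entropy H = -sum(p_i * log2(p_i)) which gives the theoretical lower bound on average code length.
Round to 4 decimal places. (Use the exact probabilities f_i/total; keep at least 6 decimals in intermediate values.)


Per-symbol terms -p_i * log2(p_i) with p_i = f_i/18:
  p = 2/18 = 0.111111: log2(p) = -3.169925, -p*log2(p) = 0.352214
  p = 5/18 = 0.277778: log2(p) = -1.847997, -p*log2(p) = 0.513332
  p = 11/18 = 0.611111: log2(p) = -0.710493, -p*log2(p) = 0.434190
H = 0.352214 + 0.513332 + 0.434190 = 1.299736

H = 1.2997 bits/symbol


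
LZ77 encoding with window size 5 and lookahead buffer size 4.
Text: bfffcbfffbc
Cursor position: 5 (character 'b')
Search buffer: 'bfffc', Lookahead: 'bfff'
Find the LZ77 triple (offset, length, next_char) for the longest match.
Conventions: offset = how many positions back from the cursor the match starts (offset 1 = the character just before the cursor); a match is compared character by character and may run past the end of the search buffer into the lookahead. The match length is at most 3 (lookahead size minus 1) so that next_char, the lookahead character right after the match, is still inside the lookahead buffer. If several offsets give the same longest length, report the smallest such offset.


Try each offset into the search buffer:
  offset=1 (pos 4, char 'c'): match length 0
  offset=2 (pos 3, char 'f'): match length 0
  offset=3 (pos 2, char 'f'): match length 0
  offset=4 (pos 1, char 'f'): match length 0
  offset=5 (pos 0, char 'b'): match length 3
Longest match has length 3 at offset 5.
next_char = character at position 5 + 3 = 8 -> 'f'

Best match: offset=5, length=3 (matching 'bff' starting at position 0)
LZ77 triple: (5, 3, 'f')


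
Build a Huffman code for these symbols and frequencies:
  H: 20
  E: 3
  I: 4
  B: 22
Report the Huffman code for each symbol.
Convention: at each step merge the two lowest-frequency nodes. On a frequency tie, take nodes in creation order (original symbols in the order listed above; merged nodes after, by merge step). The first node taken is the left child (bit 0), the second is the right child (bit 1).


Huffman tree construction:
Step 1: Merge E(3) + I(4) = 7
Step 2: Merge (E+I)(7) + H(20) = 27
Step 3: Merge B(22) + ((E+I)+H)(27) = 49
Read each symbol's code off the tree from the root (left child = 0, right child = 1).

Codes:
  H: 11 (length 2)
  E: 100 (length 3)
  I: 101 (length 3)
  B: 0 (length 1)
Average code length: 83/49 = 1.6939 bits/symbol


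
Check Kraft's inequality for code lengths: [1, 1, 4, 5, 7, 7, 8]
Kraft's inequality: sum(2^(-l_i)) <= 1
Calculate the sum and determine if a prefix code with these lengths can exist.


Sum = 2^(-1) + 2^(-1) + 2^(-4) + 2^(-5) + 2^(-7) + 2^(-7) + 2^(-8)
    = 0.5 + 0.5 + 0.0625 + 0.03125 + 0.0078125 + 0.0078125 + 0.00390625
    = 285/256 = 1.11328125
Since 1.11328125 > 1, Kraft's inequality is NOT satisfied.
A prefix code with these lengths CANNOT exist.

Kraft sum = 1.11328125. Not satisfied.


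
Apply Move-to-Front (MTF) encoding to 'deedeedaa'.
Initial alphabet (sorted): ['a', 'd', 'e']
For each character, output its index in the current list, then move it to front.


MTF encoding:
'd': index 1 in ['a', 'd', 'e'] -> ['d', 'a', 'e']
'e': index 2 in ['d', 'a', 'e'] -> ['e', 'd', 'a']
'e': index 0 in ['e', 'd', 'a'] -> ['e', 'd', 'a']
'd': index 1 in ['e', 'd', 'a'] -> ['d', 'e', 'a']
'e': index 1 in ['d', 'e', 'a'] -> ['e', 'd', 'a']
'e': index 0 in ['e', 'd', 'a'] -> ['e', 'd', 'a']
'd': index 1 in ['e', 'd', 'a'] -> ['d', 'e', 'a']
'a': index 2 in ['d', 'e', 'a'] -> ['a', 'd', 'e']
'a': index 0 in ['a', 'd', 'e'] -> ['a', 'd', 'e']


Output: [1, 2, 0, 1, 1, 0, 1, 2, 0]


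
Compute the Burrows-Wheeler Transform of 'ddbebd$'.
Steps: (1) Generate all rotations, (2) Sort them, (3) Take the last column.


Rotations (sorted):
  0: $ddbebd -> last char: d
  1: bd$ddbe -> last char: e
  2: bebd$dd -> last char: d
  3: d$ddbeb -> last char: b
  4: dbebd$d -> last char: d
  5: ddbebd$ -> last char: $
  6: ebd$ddb -> last char: b


BWT = dedbd$b


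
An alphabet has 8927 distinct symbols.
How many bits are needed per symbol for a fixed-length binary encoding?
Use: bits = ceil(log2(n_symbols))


log2(8927) = 13.124
Bracket: 2^13 = 8192 < 8927 <= 2^14 = 16384
So ceil(log2(8927)) = 14

bits = ceil(log2(8927)) = ceil(13.124) = 14 bits


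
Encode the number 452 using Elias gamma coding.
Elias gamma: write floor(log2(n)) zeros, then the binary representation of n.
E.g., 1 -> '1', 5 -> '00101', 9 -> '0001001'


num_bits = floor(log2(452)) + 1 = 9
leading_zeros = num_bits - 1 = 8
binary(452) = 111000100

Elias gamma(452) = '00000000' + '111000100' = 00000000111000100 (17 bits)


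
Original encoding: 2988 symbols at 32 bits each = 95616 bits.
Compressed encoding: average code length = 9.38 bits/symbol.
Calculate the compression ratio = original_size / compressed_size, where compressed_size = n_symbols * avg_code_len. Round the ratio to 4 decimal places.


original_size = n_symbols * orig_bits = 2988 * 32 = 95616 bits
compressed_size = n_symbols * avg_code_len = 2988 * 9.38 = 28027.44 bits
ratio = original_size / compressed_size = 95616 / 28027.44 = 3.4115

Compression ratio = 3.4115


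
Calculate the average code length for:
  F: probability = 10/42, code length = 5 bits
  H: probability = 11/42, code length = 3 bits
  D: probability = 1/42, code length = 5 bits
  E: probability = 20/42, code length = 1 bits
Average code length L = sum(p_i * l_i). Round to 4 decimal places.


Weighted contributions p_i * l_i:
  F: (10/42) * 5 = 50/42
  H: (11/42) * 3 = 33/42
  D: (1/42) * 5 = 5/42
  E: (20/42) * 1 = 20/42
Sum = (50 + 33 + 5 + 20)/42 = 108/42

L = 108/42 = 2.5714 bits/symbol


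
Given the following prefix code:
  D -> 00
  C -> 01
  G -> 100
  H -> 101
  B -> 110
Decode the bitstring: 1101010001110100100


Decoding step by step:
Bits 110 -> B
Bits 101 -> H
Bits 00 -> D
Bits 01 -> C
Bits 110 -> B
Bits 100 -> G
Bits 100 -> G


Decoded message: BHDCBGG


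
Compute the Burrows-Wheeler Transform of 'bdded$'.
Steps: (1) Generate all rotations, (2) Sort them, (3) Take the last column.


Rotations (sorted):
  0: $bdded -> last char: d
  1: bdded$ -> last char: $
  2: d$bdde -> last char: e
  3: dded$b -> last char: b
  4: ded$bd -> last char: d
  5: ed$bdd -> last char: d


BWT = d$ebdd


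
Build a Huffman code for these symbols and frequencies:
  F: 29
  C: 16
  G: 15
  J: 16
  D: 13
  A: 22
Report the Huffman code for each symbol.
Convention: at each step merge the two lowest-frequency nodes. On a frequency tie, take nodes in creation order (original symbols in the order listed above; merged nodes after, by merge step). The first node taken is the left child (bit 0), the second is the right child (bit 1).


Huffman tree construction:
Step 1: Merge D(13) + G(15) = 28
Step 2: Merge C(16) + J(16) = 32
Step 3: Merge A(22) + (D+G)(28) = 50
Step 4: Merge F(29) + (C+J)(32) = 61
Step 5: Merge (A+(D+G))(50) + (F+(C+J))(61) = 111
Read each symbol's code off the tree from the root (left child = 0, right child = 1).

Codes:
  F: 10 (length 2)
  C: 110 (length 3)
  G: 011 (length 3)
  J: 111 (length 3)
  D: 010 (length 3)
  A: 00 (length 2)
Average code length: 282/111 = 2.5405 bits/symbol


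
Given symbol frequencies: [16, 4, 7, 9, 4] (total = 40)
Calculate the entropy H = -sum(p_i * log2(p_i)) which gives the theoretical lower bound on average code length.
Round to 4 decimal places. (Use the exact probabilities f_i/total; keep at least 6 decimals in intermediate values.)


Per-symbol terms -p_i * log2(p_i) with p_i = f_i/40:
  p = 16/40 = 0.400000: log2(p) = -1.321928, -p*log2(p) = 0.528771
  p = 4/40 = 0.100000: log2(p) = -3.321928, -p*log2(p) = 0.332193
  p = 7/40 = 0.175000: log2(p) = -2.514573, -p*log2(p) = 0.440050
  p = 9/40 = 0.225000: log2(p) = -2.152003, -p*log2(p) = 0.484201
  p = 4/40 = 0.100000: log2(p) = -3.321928, -p*log2(p) = 0.332193
H = 0.528771 + 0.332193 + 0.440050 + 0.484201 + 0.332193 = 2.117408

H = 2.1174 bits/symbol


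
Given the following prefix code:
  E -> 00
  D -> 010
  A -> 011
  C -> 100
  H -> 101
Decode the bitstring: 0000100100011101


Decoding step by step:
Bits 00 -> E
Bits 00 -> E
Bits 100 -> C
Bits 100 -> C
Bits 011 -> A
Bits 101 -> H


Decoded message: EECCAH


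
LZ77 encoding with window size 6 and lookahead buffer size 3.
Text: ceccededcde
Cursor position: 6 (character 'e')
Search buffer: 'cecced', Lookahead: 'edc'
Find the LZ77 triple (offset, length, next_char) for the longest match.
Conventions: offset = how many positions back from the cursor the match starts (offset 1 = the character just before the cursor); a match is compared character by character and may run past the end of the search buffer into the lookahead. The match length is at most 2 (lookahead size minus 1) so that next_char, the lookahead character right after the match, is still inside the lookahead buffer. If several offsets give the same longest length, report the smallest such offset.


Try each offset into the search buffer:
  offset=1 (pos 5, char 'd'): match length 0
  offset=2 (pos 4, char 'e'): match length 2
  offset=3 (pos 3, char 'c'): match length 0
  offset=4 (pos 2, char 'c'): match length 0
  offset=5 (pos 1, char 'e'): match length 1
  offset=6 (pos 0, char 'c'): match length 0
Longest match has length 2 at offset 2.
next_char = character at position 6 + 2 = 8 -> 'c'

Best match: offset=2, length=2 (matching 'ed' starting at position 4)
LZ77 triple: (2, 2, 'c')


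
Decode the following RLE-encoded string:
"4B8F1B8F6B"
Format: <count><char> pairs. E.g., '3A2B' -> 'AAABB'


Expanding each <count><char> pair:
  4B -> 'BBBB'
  8F -> 'FFFFFFFF'
  1B -> 'B'
  8F -> 'FFFFFFFF'
  6B -> 'BBBBBB'

Decoded = BBBBFFFFFFFFBFFFFFFFFBBBBBB


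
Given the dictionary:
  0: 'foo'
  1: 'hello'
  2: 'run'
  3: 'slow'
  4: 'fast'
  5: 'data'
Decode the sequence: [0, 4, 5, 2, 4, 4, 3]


Look up each index in the dictionary:
  0 -> 'foo'
  4 -> 'fast'
  5 -> 'data'
  2 -> 'run'
  4 -> 'fast'
  4 -> 'fast'
  3 -> 'slow'

Decoded: "foo fast data run fast fast slow"


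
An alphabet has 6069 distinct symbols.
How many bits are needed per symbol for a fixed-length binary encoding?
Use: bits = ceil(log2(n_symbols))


log2(6069) = 12.5672
Bracket: 2^12 = 4096 < 6069 <= 2^13 = 8192
So ceil(log2(6069)) = 13

bits = ceil(log2(6069)) = ceil(12.5672) = 13 bits


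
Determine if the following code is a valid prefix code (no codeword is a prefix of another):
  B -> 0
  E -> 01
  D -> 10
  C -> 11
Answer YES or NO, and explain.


Checking each pair (does one codeword prefix another?):
  B='0' vs E='01': prefix -- VIOLATION

NO -- this is NOT a valid prefix code. B (0) is a prefix of E (01).


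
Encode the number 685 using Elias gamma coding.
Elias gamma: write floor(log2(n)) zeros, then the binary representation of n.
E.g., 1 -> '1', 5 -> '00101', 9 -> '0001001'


num_bits = floor(log2(685)) + 1 = 10
leading_zeros = num_bits - 1 = 9
binary(685) = 1010101101

Elias gamma(685) = '000000000' + '1010101101' = 0000000001010101101 (19 bits)


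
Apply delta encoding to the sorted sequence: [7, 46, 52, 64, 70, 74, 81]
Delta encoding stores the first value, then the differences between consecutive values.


First value: 7
Deltas:
  46 - 7 = 39
  52 - 46 = 6
  64 - 52 = 12
  70 - 64 = 6
  74 - 70 = 4
  81 - 74 = 7


Delta encoded: [7, 39, 6, 12, 6, 4, 7]


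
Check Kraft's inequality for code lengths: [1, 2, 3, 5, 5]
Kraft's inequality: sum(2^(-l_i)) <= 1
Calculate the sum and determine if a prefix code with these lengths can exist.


Sum = 2^(-1) + 2^(-2) + 2^(-3) + 2^(-5) + 2^(-5)
    = 0.5 + 0.25 + 0.125 + 0.03125 + 0.03125
    = 30/32 = 0.9375
Since 0.9375 <= 1, Kraft's inequality IS satisfied.
A prefix code with these lengths CAN exist.

Kraft sum = 0.9375. Satisfied.


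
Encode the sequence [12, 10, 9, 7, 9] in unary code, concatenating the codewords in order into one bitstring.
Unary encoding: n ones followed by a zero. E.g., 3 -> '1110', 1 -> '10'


Encode each number as n ones followed by a terminating 0:
  12 -> 1111111111110 (13 bits)
  10 -> 11111111110 (11 bits)
  9 -> 1111111110 (10 bits)
  7 -> 11111110 (8 bits)
  9 -> 1111111110 (10 bits)
Total length = 13 + 11 + 10 + 8 + 10 = 52 bits.

Unary([12, 10, 9, 7, 9]) = 1111111111110111111111101111111110111111101111111110 (52 bits)


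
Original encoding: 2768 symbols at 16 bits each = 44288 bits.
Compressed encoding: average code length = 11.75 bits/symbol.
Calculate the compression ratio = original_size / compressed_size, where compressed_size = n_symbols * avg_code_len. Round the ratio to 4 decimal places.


original_size = n_symbols * orig_bits = 2768 * 16 = 44288 bits
compressed_size = n_symbols * avg_code_len = 2768 * 11.75 = 32524.0 bits
ratio = original_size / compressed_size = 44288 / 32524.0 = 1.3617

Compression ratio = 1.3617


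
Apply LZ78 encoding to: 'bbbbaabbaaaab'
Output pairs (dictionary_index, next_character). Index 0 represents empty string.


LZ78 encoding steps:
Dictionary: {0: ''}
Step 1: w='' (idx 0), next='b' -> output (0, 'b'), add 'b' as idx 1
Step 2: w='b' (idx 1), next='b' -> output (1, 'b'), add 'bb' as idx 2
Step 3: w='b' (idx 1), next='a' -> output (1, 'a'), add 'ba' as idx 3
Step 4: w='' (idx 0), next='a' -> output (0, 'a'), add 'a' as idx 4
Step 5: w='bb' (idx 2), next='a' -> output (2, 'a'), add 'bba' as idx 5
Step 6: w='a' (idx 4), next='a' -> output (4, 'a'), add 'aa' as idx 6
Step 7: w='a' (idx 4), next='b' -> output (4, 'b'), add 'ab' as idx 7


Encoded: [(0, 'b'), (1, 'b'), (1, 'a'), (0, 'a'), (2, 'a'), (4, 'a'), (4, 'b')]


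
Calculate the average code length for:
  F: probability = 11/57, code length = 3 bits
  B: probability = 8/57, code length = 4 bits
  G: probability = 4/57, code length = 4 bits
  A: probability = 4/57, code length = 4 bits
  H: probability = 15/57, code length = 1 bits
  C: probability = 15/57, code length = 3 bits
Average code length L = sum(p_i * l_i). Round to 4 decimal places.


Weighted contributions p_i * l_i:
  F: (11/57) * 3 = 33/57
  B: (8/57) * 4 = 32/57
  G: (4/57) * 4 = 16/57
  A: (4/57) * 4 = 16/57
  H: (15/57) * 1 = 15/57
  C: (15/57) * 3 = 45/57
Sum = (33 + 32 + 16 + 16 + 15 + 45)/57 = 157/57

L = 157/57 = 2.7544 bits/symbol


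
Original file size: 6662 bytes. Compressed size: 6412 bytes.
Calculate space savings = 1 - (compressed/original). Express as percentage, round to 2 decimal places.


ratio = compressed/original = 6412/6662 = 0.962474
savings = 1 - ratio = 1 - 0.962474 = 0.037526
as a percentage: 0.037526 * 100 = 3.75%

Space savings = 1 - 6412/6662 = 3.75%


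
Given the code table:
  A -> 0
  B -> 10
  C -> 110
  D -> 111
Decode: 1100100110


Decoding:
110 -> C
0 -> A
10 -> B
0 -> A
110 -> C


Result: CABAC


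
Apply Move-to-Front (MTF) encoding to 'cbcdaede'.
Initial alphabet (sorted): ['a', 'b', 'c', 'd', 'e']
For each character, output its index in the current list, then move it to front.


MTF encoding:
'c': index 2 in ['a', 'b', 'c', 'd', 'e'] -> ['c', 'a', 'b', 'd', 'e']
'b': index 2 in ['c', 'a', 'b', 'd', 'e'] -> ['b', 'c', 'a', 'd', 'e']
'c': index 1 in ['b', 'c', 'a', 'd', 'e'] -> ['c', 'b', 'a', 'd', 'e']
'd': index 3 in ['c', 'b', 'a', 'd', 'e'] -> ['d', 'c', 'b', 'a', 'e']
'a': index 3 in ['d', 'c', 'b', 'a', 'e'] -> ['a', 'd', 'c', 'b', 'e']
'e': index 4 in ['a', 'd', 'c', 'b', 'e'] -> ['e', 'a', 'd', 'c', 'b']
'd': index 2 in ['e', 'a', 'd', 'c', 'b'] -> ['d', 'e', 'a', 'c', 'b']
'e': index 1 in ['d', 'e', 'a', 'c', 'b'] -> ['e', 'd', 'a', 'c', 'b']


Output: [2, 2, 1, 3, 3, 4, 2, 1]


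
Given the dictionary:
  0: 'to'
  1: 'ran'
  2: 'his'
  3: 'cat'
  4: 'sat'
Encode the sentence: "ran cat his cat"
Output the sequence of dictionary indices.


Look up each word in the dictionary:
  'ran' -> 1
  'cat' -> 3
  'his' -> 2
  'cat' -> 3

Encoded: [1, 3, 2, 3]


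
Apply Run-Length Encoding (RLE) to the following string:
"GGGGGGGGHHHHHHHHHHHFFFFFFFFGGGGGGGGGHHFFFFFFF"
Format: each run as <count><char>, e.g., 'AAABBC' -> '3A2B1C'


Scanning runs left to right:
  i=0: run of 'G' x 8 -> '8G'
  i=8: run of 'H' x 11 -> '11H'
  i=19: run of 'F' x 8 -> '8F'
  i=27: run of 'G' x 9 -> '9G'
  i=36: run of 'H' x 2 -> '2H'
  i=38: run of 'F' x 7 -> '7F'

RLE = 8G11H8F9G2H7F


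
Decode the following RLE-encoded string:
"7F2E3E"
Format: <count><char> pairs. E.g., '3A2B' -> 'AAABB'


Expanding each <count><char> pair:
  7F -> 'FFFFFFF'
  2E -> 'EE'
  3E -> 'EEE'

Decoded = FFFFFFFEEEEE


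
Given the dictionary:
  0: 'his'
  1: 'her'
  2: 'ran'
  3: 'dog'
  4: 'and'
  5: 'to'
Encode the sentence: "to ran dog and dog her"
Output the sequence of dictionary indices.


Look up each word in the dictionary:
  'to' -> 5
  'ran' -> 2
  'dog' -> 3
  'and' -> 4
  'dog' -> 3
  'her' -> 1

Encoded: [5, 2, 3, 4, 3, 1]


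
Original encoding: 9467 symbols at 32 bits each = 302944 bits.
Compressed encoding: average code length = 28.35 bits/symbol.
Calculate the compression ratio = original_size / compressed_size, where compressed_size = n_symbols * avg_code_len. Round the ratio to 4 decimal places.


original_size = n_symbols * orig_bits = 9467 * 32 = 302944 bits
compressed_size = n_symbols * avg_code_len = 9467 * 28.35 = 268389.45 bits
ratio = original_size / compressed_size = 302944 / 268389.45 = 1.1287

Compression ratio = 1.1287


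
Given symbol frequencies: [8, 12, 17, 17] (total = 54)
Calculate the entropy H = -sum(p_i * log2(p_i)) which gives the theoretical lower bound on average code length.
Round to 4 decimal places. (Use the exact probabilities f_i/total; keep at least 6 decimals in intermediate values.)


Per-symbol terms -p_i * log2(p_i) with p_i = f_i/54:
  p = 8/54 = 0.148148: log2(p) = -2.754888, -p*log2(p) = 0.408131
  p = 12/54 = 0.222222: log2(p) = -2.169925, -p*log2(p) = 0.482206
  p = 17/54 = 0.314815: log2(p) = -1.667425, -p*log2(p) = 0.524930
  p = 17/54 = 0.314815: log2(p) = -1.667425, -p*log2(p) = 0.524930
H = 0.408131 + 0.482206 + 0.524930 + 0.524930 = 1.940197

H = 1.9402 bits/symbol


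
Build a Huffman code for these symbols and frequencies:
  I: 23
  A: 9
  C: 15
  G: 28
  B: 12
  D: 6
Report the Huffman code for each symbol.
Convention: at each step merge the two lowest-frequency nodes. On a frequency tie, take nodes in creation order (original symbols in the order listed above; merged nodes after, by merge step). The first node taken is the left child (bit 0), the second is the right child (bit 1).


Huffman tree construction:
Step 1: Merge D(6) + A(9) = 15
Step 2: Merge B(12) + C(15) = 27
Step 3: Merge (D+A)(15) + I(23) = 38
Step 4: Merge (B+C)(27) + G(28) = 55
Step 5: Merge ((D+A)+I)(38) + ((B+C)+G)(55) = 93
Read each symbol's code off the tree from the root (left child = 0, right child = 1).

Codes:
  I: 01 (length 2)
  A: 001 (length 3)
  C: 101 (length 3)
  G: 11 (length 2)
  B: 100 (length 3)
  D: 000 (length 3)
Average code length: 228/93 = 2.4516 bits/symbol


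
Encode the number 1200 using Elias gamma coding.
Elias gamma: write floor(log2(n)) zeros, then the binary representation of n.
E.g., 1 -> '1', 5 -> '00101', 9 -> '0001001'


num_bits = floor(log2(1200)) + 1 = 11
leading_zeros = num_bits - 1 = 10
binary(1200) = 10010110000

Elias gamma(1200) = '0000000000' + '10010110000' = 000000000010010110000 (21 bits)


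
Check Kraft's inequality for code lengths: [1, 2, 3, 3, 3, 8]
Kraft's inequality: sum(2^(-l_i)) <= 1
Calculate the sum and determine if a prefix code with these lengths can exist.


Sum = 2^(-1) + 2^(-2) + 2^(-3) + 2^(-3) + 2^(-3) + 2^(-8)
    = 0.5 + 0.25 + 0.125 + 0.125 + 0.125 + 0.00390625
    = 289/256 = 1.12890625
Since 1.12890625 > 1, Kraft's inequality is NOT satisfied.
A prefix code with these lengths CANNOT exist.

Kraft sum = 1.12890625. Not satisfied.


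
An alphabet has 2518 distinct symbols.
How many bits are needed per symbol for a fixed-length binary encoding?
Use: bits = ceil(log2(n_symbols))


log2(2518) = 11.2981
Bracket: 2^11 = 2048 < 2518 <= 2^12 = 4096
So ceil(log2(2518)) = 12

bits = ceil(log2(2518)) = ceil(11.2981) = 12 bits


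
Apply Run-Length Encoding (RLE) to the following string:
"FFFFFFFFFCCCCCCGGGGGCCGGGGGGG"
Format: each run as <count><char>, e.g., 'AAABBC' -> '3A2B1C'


Scanning runs left to right:
  i=0: run of 'F' x 9 -> '9F'
  i=9: run of 'C' x 6 -> '6C'
  i=15: run of 'G' x 5 -> '5G'
  i=20: run of 'C' x 2 -> '2C'
  i=22: run of 'G' x 7 -> '7G'

RLE = 9F6C5G2C7G


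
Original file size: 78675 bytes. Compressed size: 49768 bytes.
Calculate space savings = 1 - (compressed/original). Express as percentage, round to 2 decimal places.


ratio = compressed/original = 49768/78675 = 0.632577
savings = 1 - ratio = 1 - 0.632577 = 0.367423
as a percentage: 0.367423 * 100 = 36.74%

Space savings = 1 - 49768/78675 = 36.74%


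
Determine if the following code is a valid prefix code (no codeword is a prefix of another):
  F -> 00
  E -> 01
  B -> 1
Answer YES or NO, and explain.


Checking each pair (does one codeword prefix another?):
  F='00' vs E='01': no prefix
  F='00' vs B='1': no prefix
  E='01' vs F='00': no prefix
  E='01' vs B='1': no prefix
  B='1' vs F='00': no prefix
  B='1' vs E='01': no prefix
No violation found over all pairs.

YES -- this is a valid prefix code. No codeword is a prefix of any other codeword.


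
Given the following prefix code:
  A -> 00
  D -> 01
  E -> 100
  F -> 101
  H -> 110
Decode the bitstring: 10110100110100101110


Decoding step by step:
Bits 101 -> F
Bits 101 -> F
Bits 00 -> A
Bits 110 -> H
Bits 100 -> E
Bits 101 -> F
Bits 110 -> H


Decoded message: FFAHEFH


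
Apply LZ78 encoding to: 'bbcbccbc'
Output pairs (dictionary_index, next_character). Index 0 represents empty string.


LZ78 encoding steps:
Dictionary: {0: ''}
Step 1: w='' (idx 0), next='b' -> output (0, 'b'), add 'b' as idx 1
Step 2: w='b' (idx 1), next='c' -> output (1, 'c'), add 'bc' as idx 2
Step 3: w='bc' (idx 2), next='c' -> output (2, 'c'), add 'bcc' as idx 3
Step 4: w='bc' (idx 2), end of input -> output (2, '')


Encoded: [(0, 'b'), (1, 'c'), (2, 'c'), (2, '')]


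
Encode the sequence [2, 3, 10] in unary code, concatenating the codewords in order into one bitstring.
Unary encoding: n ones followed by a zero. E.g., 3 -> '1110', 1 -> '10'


Encode each number as n ones followed by a terminating 0:
  2 -> 110 (3 bits)
  3 -> 1110 (4 bits)
  10 -> 11111111110 (11 bits)
Total length = 3 + 4 + 11 = 18 bits.

Unary([2, 3, 10]) = 110111011111111110 (18 bits)


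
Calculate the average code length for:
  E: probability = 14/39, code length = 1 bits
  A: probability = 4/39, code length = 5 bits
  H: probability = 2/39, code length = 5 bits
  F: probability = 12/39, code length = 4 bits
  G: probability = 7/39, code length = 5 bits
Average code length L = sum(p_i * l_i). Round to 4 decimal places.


Weighted contributions p_i * l_i:
  E: (14/39) * 1 = 14/39
  A: (4/39) * 5 = 20/39
  H: (2/39) * 5 = 10/39
  F: (12/39) * 4 = 48/39
  G: (7/39) * 5 = 35/39
Sum = (14 + 20 + 10 + 48 + 35)/39 = 127/39

L = 127/39 = 3.2564 bits/symbol


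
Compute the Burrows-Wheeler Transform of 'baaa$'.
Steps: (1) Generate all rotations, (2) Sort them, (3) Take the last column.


Rotations (sorted):
  0: $baaa -> last char: a
  1: a$baa -> last char: a
  2: aa$ba -> last char: a
  3: aaa$b -> last char: b
  4: baaa$ -> last char: $


BWT = aaab$


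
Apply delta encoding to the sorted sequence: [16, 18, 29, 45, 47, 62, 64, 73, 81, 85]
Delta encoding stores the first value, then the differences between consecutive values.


First value: 16
Deltas:
  18 - 16 = 2
  29 - 18 = 11
  45 - 29 = 16
  47 - 45 = 2
  62 - 47 = 15
  64 - 62 = 2
  73 - 64 = 9
  81 - 73 = 8
  85 - 81 = 4


Delta encoded: [16, 2, 11, 16, 2, 15, 2, 9, 8, 4]


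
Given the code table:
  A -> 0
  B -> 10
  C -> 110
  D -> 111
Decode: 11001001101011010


Decoding:
110 -> C
0 -> A
10 -> B
0 -> A
110 -> C
10 -> B
110 -> C
10 -> B


Result: CABACBCB


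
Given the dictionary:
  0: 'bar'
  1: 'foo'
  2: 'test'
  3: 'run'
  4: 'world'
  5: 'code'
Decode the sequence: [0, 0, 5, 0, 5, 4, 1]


Look up each index in the dictionary:
  0 -> 'bar'
  0 -> 'bar'
  5 -> 'code'
  0 -> 'bar'
  5 -> 'code'
  4 -> 'world'
  1 -> 'foo'

Decoded: "bar bar code bar code world foo"


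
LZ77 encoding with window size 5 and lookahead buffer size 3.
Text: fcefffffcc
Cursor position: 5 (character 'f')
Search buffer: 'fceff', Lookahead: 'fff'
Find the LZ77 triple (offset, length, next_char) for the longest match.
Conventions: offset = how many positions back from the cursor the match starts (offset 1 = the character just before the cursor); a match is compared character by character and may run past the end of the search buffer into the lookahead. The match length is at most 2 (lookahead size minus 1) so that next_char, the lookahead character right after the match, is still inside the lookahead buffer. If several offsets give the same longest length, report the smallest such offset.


Try each offset into the search buffer:
  offset=1 (pos 4, char 'f'): match length 2
  offset=2 (pos 3, char 'f'): match length 2
  offset=3 (pos 2, char 'e'): match length 0
  offset=4 (pos 1, char 'c'): match length 0
  offset=5 (pos 0, char 'f'): match length 1
Longest match has length 2, found at offsets 1, 2; take the smallest, offset 1.
next_char = character at position 5 + 2 = 7 -> 'f'

Best match: offset=1, length=2 (matching 'ff' starting at position 4)
LZ77 triple: (1, 2, 'f')


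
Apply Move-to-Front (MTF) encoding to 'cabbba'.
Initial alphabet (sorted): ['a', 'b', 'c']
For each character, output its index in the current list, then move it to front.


MTF encoding:
'c': index 2 in ['a', 'b', 'c'] -> ['c', 'a', 'b']
'a': index 1 in ['c', 'a', 'b'] -> ['a', 'c', 'b']
'b': index 2 in ['a', 'c', 'b'] -> ['b', 'a', 'c']
'b': index 0 in ['b', 'a', 'c'] -> ['b', 'a', 'c']
'b': index 0 in ['b', 'a', 'c'] -> ['b', 'a', 'c']
'a': index 1 in ['b', 'a', 'c'] -> ['a', 'b', 'c']


Output: [2, 1, 2, 0, 0, 1]


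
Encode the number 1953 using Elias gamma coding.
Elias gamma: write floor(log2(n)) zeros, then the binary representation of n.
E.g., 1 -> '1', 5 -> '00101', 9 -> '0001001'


num_bits = floor(log2(1953)) + 1 = 11
leading_zeros = num_bits - 1 = 10
binary(1953) = 11110100001

Elias gamma(1953) = '0000000000' + '11110100001' = 000000000011110100001 (21 bits)


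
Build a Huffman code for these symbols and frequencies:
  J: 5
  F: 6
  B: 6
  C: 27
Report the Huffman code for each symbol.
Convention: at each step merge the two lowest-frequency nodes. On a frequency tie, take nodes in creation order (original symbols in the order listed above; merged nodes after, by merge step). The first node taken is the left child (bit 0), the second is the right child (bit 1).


Huffman tree construction:
Step 1: Merge J(5) + F(6) = 11
Step 2: Merge B(6) + (J+F)(11) = 17
Step 3: Merge (B+(J+F))(17) + C(27) = 44
Read each symbol's code off the tree from the root (left child = 0, right child = 1).

Codes:
  J: 010 (length 3)
  F: 011 (length 3)
  B: 00 (length 2)
  C: 1 (length 1)
Average code length: 72/44 = 1.6364 bits/symbol


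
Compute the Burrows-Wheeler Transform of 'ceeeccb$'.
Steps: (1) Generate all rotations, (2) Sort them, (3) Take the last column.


Rotations (sorted):
  0: $ceeeccb -> last char: b
  1: b$ceeecc -> last char: c
  2: cb$ceeec -> last char: c
  3: ccb$ceee -> last char: e
  4: ceeeccb$ -> last char: $
  5: eccb$cee -> last char: e
  6: eeccb$ce -> last char: e
  7: eeeccb$c -> last char: c


BWT = bcce$eec


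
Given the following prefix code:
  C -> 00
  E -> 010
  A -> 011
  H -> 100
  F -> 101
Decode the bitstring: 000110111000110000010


Decoding step by step:
Bits 00 -> C
Bits 011 -> A
Bits 011 -> A
Bits 100 -> H
Bits 011 -> A
Bits 00 -> C
Bits 00 -> C
Bits 010 -> E


Decoded message: CAAHACCE


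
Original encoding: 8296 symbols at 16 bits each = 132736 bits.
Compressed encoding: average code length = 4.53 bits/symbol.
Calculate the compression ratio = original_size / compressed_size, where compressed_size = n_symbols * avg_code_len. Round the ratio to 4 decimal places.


original_size = n_symbols * orig_bits = 8296 * 16 = 132736 bits
compressed_size = n_symbols * avg_code_len = 8296 * 4.53 = 37580.88 bits
ratio = original_size / compressed_size = 132736 / 37580.88 = 3.532

Compression ratio = 3.532


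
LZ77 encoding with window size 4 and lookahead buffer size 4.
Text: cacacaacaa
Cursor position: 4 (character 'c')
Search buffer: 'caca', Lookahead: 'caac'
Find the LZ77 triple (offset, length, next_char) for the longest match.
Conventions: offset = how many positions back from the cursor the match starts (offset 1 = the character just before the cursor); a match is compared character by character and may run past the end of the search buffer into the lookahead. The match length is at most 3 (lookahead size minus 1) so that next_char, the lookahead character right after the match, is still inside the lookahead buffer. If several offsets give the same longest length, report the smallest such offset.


Try each offset into the search buffer:
  offset=1 (pos 3, char 'a'): match length 0
  offset=2 (pos 2, char 'c'): match length 2
  offset=3 (pos 1, char 'a'): match length 0
  offset=4 (pos 0, char 'c'): match length 2
Longest match has length 2, found at offsets 2, 4; take the smallest, offset 2.
next_char = character at position 4 + 2 = 6 -> 'a'

Best match: offset=2, length=2 (matching 'ca' starting at position 2)
LZ77 triple: (2, 2, 'a')
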